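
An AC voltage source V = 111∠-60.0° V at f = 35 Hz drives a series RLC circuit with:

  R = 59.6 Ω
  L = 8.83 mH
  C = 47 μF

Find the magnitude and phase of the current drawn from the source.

Step 1 — Angular frequency: ω = 2π·f = 2π·35 = 219.9 rad/s.
Step 2 — Component impedances:
  R: Z = R = 59.6 Ω
  L: Z = jωL = j·219.9·0.00883 = 0 + j1.942 Ω
  C: Z = 1/(jωC) = -j/(ω·C) = 0 - j96.75 Ω
Step 3 — Series combination: Z_total = R + L + C = 59.6 - j94.81 Ω = 112∠-57.8° Ω.
Step 4 — Source phasor: V = 111∠-60.0° V = 55.5 - j96.13 V.
Step 5 — Ohm's law: I = V / Z_total = (55.5 - j96.13) / (59.6 - j94.81) = 0.9905 - j0.03727 A.
Step 6 — Convert to polar: |I| = 0.9912 A, ∠I = -2.2°.

I = 0.9912∠-2.2° A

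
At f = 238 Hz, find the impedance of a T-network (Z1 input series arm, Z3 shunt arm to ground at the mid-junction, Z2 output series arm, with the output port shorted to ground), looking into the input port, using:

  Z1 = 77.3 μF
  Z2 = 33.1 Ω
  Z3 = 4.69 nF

Step 1 — Angular frequency: ω = 2π·f = 2π·238 = 1495 rad/s.
Step 2 — Component impedances:
  Z1: Z = 1/(jωC) = -j/(ω·C) = 0 - j8.651 Ω
  Z2: Z = R = 33.1 Ω
  Z3: Z = 1/(jωC) = -j/(ω·C) = 0 - j1.426e+05 Ω
Step 3 — With the output port shorted to ground, the output series arm Z2 runs from the junction to ground; the shunt arm Z3 also runs from the junction to ground. They appear in parallel: Z3 || Z2 = 33.1 - j0.007684 Ω.
Step 4 — Series with input arm Z1: Z_in = Z1 + (Z3 || Z2) = 33.1 - j8.659 Ω = 34.21∠-14.7° Ω.

Z = 33.1 - j8.659 Ω = 34.21∠-14.7° Ω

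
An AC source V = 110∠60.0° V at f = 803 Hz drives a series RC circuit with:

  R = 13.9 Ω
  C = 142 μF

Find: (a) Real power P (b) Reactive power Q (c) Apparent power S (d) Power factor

Step 1 — Angular frequency: ω = 2π·f = 2π·803 = 5045 rad/s.
Step 2 — Component impedances:
  R: Z = R = 13.9 Ω
  C: Z = 1/(jωC) = -j/(ω·C) = 0 - j1.396 Ω
Step 3 — Series combination: Z_total = R + C = 13.9 - j1.396 Ω = 13.97∠-5.7° Ω.
Step 4 — Source phasor: V = 110∠60.0° V = 55 + j95.26 V.
Step 5 — Current: I = V / Z = 3.236 + j7.178 A = 7.874∠65.7° A.
Step 6 — Complex power: S = V·I* = 861.8 - j86.54 VA.
Step 7 — Real power: P = Re(S) = 861.8 W.
Step 8 — Reactive power: Q = Im(S) = -86.54 VAR.
Step 9 — Apparent power: |S| = 866.1 VA.
Step 10 — Power factor: PF = P/|S| = 0.995 (leading).

(a) P = 861.8 W  (b) Q = -86.54 VAR  (c) S = 866.1 VA  (d) PF = 0.995 (leading)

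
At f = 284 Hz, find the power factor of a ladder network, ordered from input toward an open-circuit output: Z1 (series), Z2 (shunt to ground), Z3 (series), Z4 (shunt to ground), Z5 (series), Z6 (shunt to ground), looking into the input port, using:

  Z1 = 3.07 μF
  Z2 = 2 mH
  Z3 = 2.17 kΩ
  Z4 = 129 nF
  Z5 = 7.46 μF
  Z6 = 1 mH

Step 1 — Angular frequency: ω = 2π·f = 2π·284 = 1784 rad/s.
Step 2 — Component impedances:
  Z1: Z = 1/(jωC) = -j/(ω·C) = 0 - j182.5 Ω
  Z2: Z = jωL = j·1784·0.002 = 0 + j3.569 Ω
  Z3: Z = R = 2170 Ω
  Z4: Z = 1/(jωC) = -j/(ω·C) = 0 - j4344 Ω
  Z5: Z = 1/(jωC) = -j/(ω·C) = 0 - j75.12 Ω
  Z6: Z = jωL = j·1784·0.001 = 0 + j1.784 Ω
Step 3 — Ladder network (open output): work backward from the far end, alternating series and parallel combinations. Z_in = 0.005864 - j179 Ω = 179∠-90.0° Ω.
Step 4 — Power factor: PF = cos(φ) = Re(Z)/|Z| = 0.005864/179 = 3.276e-05.
Step 5 — Type: Im(Z) = -179 ⇒ leading (phase φ = -90.0°).

PF = 3.276e-05 (leading, φ = -90.0°)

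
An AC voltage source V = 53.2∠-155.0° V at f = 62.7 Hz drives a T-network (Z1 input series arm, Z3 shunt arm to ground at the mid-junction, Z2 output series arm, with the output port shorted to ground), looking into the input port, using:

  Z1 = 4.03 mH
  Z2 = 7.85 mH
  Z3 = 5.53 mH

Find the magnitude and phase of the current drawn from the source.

Step 1 — Angular frequency: ω = 2π·f = 2π·62.7 = 394 rad/s.
Step 2 — Component impedances:
  Z1: Z = jωL = j·394·0.00403 = 0 + j1.588 Ω
  Z2: Z = jωL = j·394·0.00785 = 0 + j3.093 Ω
  Z3: Z = jωL = j·394·0.00553 = 0 + j2.179 Ω
Step 3 — With the output port shorted to ground, the output series arm Z2 runs from the junction to ground; the shunt arm Z3 also runs from the junction to ground. They appear in parallel: Z3 || Z2 = 0 + j1.278 Ω.
Step 4 — Series with input arm Z1: Z_in = Z1 + (Z3 || Z2) = 0 + j2.866 Ω = 2.866∠90.0° Ω.
Step 5 — Source phasor: V = 53.2∠-155.0° V = -48.22 - j22.48 V.
Step 6 — Ohm's law: I = V / Z_total = (-48.22 - j22.48) / (0 + j2.866) = -7.845 + j16.82 A.
Step 7 — Convert to polar: |I| = 18.56 A, ∠I = 115.0°.

I = 18.56∠115.0° A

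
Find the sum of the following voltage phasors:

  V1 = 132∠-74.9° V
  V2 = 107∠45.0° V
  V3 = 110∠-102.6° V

Step 1 — Convert each phasor to rectangular form:
  V1 = 132·(cos(-74.9°) + j·sin(-74.9°)) = 34.39 - j127.4 V
  V2 = 107·(cos(45.0°) + j·sin(45.0°)) = 75.66 + j75.66 V
  V3 = 110·(cos(-102.6°) + j·sin(-102.6°)) = -24 - j107.4 V
Step 2 — Sum components: V_total = 86.05 - j159.1 V.
Step 3 — Convert to polar: |V_total| = 180.9 V, ∠V_total = -61.6°.

V_total = 180.9∠-61.6° V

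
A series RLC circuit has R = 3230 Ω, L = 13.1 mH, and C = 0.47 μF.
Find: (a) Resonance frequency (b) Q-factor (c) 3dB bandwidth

Step 1 — Resonance: ω₀ = 1/√(LC) = 1/√(0.0131·4.7e-07) = 1.274e+04 rad/s.
Step 2 — f₀ = ω₀/(2π) = 2028 Hz.
Step 3 — Series Q: Q = ω₀L/R = 1.274e+04·0.0131/3230 = 0.05169.
Step 4 — Bandwidth: Δω = ω₀/Q = 2.466e+05 rad/s; BW = Δω/(2π) = 3.924e+04 Hz.

(a) f₀ = 2028 Hz  (b) Q = 0.05169  (c) BW = 3.924e+04 Hz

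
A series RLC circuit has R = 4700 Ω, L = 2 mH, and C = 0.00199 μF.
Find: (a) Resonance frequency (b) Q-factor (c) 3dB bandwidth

Step 1 — Resonance: ω₀ = 1/√(LC) = 1/√(0.002·1.99e-09) = 5.013e+05 rad/s.
Step 2 — f₀ = ω₀/(2π) = 7.978e+04 Hz.
Step 3 — Series Q: Q = ω₀L/R = 5.013e+05·0.002/4700 = 0.2133.
Step 4 — Bandwidth: Δω = ω₀/Q = 2.35e+06 rad/s; BW = Δω/(2π) = 3.74e+05 Hz.

(a) f₀ = 7.978e+04 Hz  (b) Q = 0.2133  (c) BW = 3.74e+05 Hz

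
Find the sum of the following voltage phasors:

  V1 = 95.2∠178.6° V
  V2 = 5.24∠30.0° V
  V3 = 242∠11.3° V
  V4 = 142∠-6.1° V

Step 1 — Convert each phasor to rectangular form:
  V1 = 95.2·(cos(178.6°) + j·sin(178.6°)) = -95.17 + j2.326 V
  V2 = 5.24·(cos(30.0°) + j·sin(30.0°)) = 4.538 + j2.62 V
  V3 = 242·(cos(11.3°) + j·sin(11.3°)) = 237.3 + j47.42 V
  V4 = 142·(cos(-6.1°) + j·sin(-6.1°)) = 141.2 - j15.09 V
Step 2 — Sum components: V_total = 287.9 + j37.28 V.
Step 3 — Convert to polar: |V_total| = 290.3 V, ∠V_total = 7.4°.

V_total = 290.3∠7.4° V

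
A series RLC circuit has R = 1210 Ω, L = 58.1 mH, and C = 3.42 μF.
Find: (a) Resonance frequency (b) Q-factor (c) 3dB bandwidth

Step 1 — Resonance condition Im(Z)=0 gives ω₀ = 1/√(LC).
Step 2 — ω₀ = 1/√(0.0581·3.42e-06) = 2243 rad/s.
Step 3 — f₀ = ω₀/(2π) = 357 Hz.
Step 4 — Series Q: Q = ω₀L/R = 2243·0.0581/1210 = 0.1077.
Step 5 — 3dB bandwidth: Δω = ω₀/Q = 2.083e+04 rad/s; BW = Δω/(2π) = 3315 Hz.

(a) f₀ = 357 Hz  (b) Q = 0.1077  (c) BW = 3315 Hz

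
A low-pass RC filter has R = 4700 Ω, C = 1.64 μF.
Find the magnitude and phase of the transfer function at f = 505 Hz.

Step 1 — Angular frequency: ω = 2π·505 = 3173 rad/s.
Step 2 — Transfer function: H(jω) = 1/(1 + jωRC).
Step 3 — Denominator: 1 + jωRC = 1 + j·3173·4700·1.64e-06 = 1 + j24.46.
Step 4 — H = 0.001669 - j0.04082.
Step 5 — Magnitude: |H| = 0.04085 (-27.8 dB); phase: φ = -87.7°.

|H| = 0.04085 (-27.8 dB), φ = -87.7°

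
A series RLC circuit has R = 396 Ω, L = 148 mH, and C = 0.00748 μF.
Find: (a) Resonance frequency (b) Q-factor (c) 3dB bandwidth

Step 1 — Resonance: ω₀ = 1/√(LC) = 1/√(0.148·7.48e-09) = 3.006e+04 rad/s.
Step 2 — f₀ = ω₀/(2π) = 4783 Hz.
Step 3 — Series Q: Q = ω₀L/R = 3.006e+04·0.148/396 = 11.23.
Step 4 — Bandwidth: Δω = ω₀/Q = 2676 rad/s; BW = Δω/(2π) = 425.8 Hz.

(a) f₀ = 4783 Hz  (b) Q = 11.23  (c) BW = 425.8 Hz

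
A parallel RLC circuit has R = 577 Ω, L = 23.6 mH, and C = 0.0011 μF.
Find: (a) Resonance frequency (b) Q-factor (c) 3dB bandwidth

Step 1 — Resonance: ω₀ = 1/√(LC) = 1/√(0.0236·1.1e-09) = 1.963e+05 rad/s.
Step 2 — f₀ = ω₀/(2π) = 3.124e+04 Hz.
Step 3 — Parallel Q: Q = R/(ω₀L) = 577/(1.963e+05·0.0236) = 0.1246.
Step 4 — Bandwidth: Δω = ω₀/Q = 1.576e+06 rad/s; BW = Δω/(2π) = 2.508e+05 Hz.

(a) f₀ = 3.124e+04 Hz  (b) Q = 0.1246  (c) BW = 2.508e+05 Hz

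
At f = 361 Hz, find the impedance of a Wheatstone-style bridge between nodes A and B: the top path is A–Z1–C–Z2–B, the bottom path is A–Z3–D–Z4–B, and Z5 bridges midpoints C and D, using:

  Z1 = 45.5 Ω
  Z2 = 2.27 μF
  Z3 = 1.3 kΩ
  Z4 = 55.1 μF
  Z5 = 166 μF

Step 1 — Angular frequency: ω = 2π·f = 2π·361 = 2268 rad/s.
Step 2 — Component impedances:
  Z1: Z = R = 45.5 Ω
  Z2: Z = 1/(jωC) = -j/(ω·C) = 0 - j194.2 Ω
  Z3: Z = R = 1300 Ω
  Z4: Z = 1/(jωC) = -j/(ω·C) = 0 - j8.001 Ω
  Z5: Z = 1/(jωC) = -j/(ω·C) = 0 - j2.656 Ω
Step 3 — Bridge requires nodal analysis (the Z5 bridge couples midpoints C and D, so the two paths cannot be reduced to a simple series/parallel combination). Setting node B to ground and injecting 1 A at node A, the 3-node admittance system at A, C, D solves to V_A = Z_AB = 43.97 - j9.936 Ω = 45.07∠-12.7° Ω.

Z = 43.97 - j9.936 Ω = 45.07∠-12.7° Ω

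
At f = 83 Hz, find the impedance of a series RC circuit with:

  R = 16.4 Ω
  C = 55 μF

Step 1 — Angular frequency: ω = 2π·f = 2π·83 = 521.5 rad/s.
Step 2 — Component impedances:
  R: Z = R = 16.4 Ω
  C: Z = 1/(jωC) = -j/(ω·C) = 0 - j34.86 Ω
Step 3 — Series combination: Z_total = R + C = 16.4 - j34.86 Ω = 38.53∠-64.8° Ω.

Z = 16.4 - j34.86 Ω = 38.53∠-64.8° Ω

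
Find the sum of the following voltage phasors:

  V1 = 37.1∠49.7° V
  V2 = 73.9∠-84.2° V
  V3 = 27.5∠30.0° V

Step 1 — Convert each phasor to rectangular form:
  V1 = 37.1·(cos(49.7°) + j·sin(49.7°)) = 24 + j28.29 V
  V2 = 73.9·(cos(-84.2°) + j·sin(-84.2°)) = 7.468 - j73.52 V
  V3 = 27.5·(cos(30.0°) + j·sin(30.0°)) = 23.82 + j13.75 V
Step 2 — Sum components: V_total = 55.28 - j31.48 V.
Step 3 — Convert to polar: |V_total| = 63.61 V, ∠V_total = -29.7°.

V_total = 63.61∠-29.7° V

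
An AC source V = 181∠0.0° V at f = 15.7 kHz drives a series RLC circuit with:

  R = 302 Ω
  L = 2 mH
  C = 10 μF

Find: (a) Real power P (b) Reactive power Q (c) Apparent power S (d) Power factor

Step 1 — Angular frequency: ω = 2π·f = 2π·1.57e+04 = 9.865e+04 rad/s.
Step 2 — Component impedances:
  R: Z = R = 302 Ω
  L: Z = jωL = j·9.865e+04·0.002 = 0 + j197.3 Ω
  C: Z = 1/(jωC) = -j/(ω·C) = 0 - j1.014 Ω
Step 3 — Series combination: Z_total = R + L + C = 302 + j196.3 Ω = 360.2∠33.0° Ω.
Step 4 — Source phasor: V = 181∠0.0° V = 181 V.
Step 5 — Current: I = V / Z = 0.4214 - j0.2739 A = 0.5025∠-33.0° A.
Step 6 — Complex power: S = V·I* = 76.27 + j49.57 VA.
Step 7 — Real power: P = Re(S) = 76.27 W.
Step 8 — Reactive power: Q = Im(S) = 49.57 VAR.
Step 9 — Apparent power: |S| = 90.96 VA.
Step 10 — Power factor: PF = P/|S| = 0.8385 (lagging).

(a) P = 76.27 W  (b) Q = 49.57 VAR  (c) S = 90.96 VA  (d) PF = 0.8385 (lagging)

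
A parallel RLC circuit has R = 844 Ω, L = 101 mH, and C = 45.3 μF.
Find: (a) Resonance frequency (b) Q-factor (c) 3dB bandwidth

Step 1 — Resonance: ω₀ = 1/√(LC) = 1/√(0.101·4.53e-05) = 467.5 rad/s.
Step 2 — f₀ = ω₀/(2π) = 74.41 Hz.
Step 3 — Parallel Q: Q = R/(ω₀L) = 844/(467.5·0.101) = 17.87.
Step 4 — Bandwidth: Δω = ω₀/Q = 26.16 rad/s; BW = Δω/(2π) = 4.163 Hz.

(a) f₀ = 74.41 Hz  (b) Q = 17.87  (c) BW = 4.163 Hz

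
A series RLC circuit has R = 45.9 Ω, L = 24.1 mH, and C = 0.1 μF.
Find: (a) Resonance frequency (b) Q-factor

Step 1 — Resonance condition Im(Z)=0 gives ω₀ = 1/√(LC).
Step 2 — ω₀ = 1/√(0.0241·1e-07) = 2.037e+04 rad/s.
Step 3 — f₀ = ω₀/(2π) = 3242 Hz.
Step 4 — Series Q: Q = ω₀L/R = 2.037e+04·0.0241/45.9 = 10.7.

(a) f₀ = 3242 Hz  (b) Q = 10.7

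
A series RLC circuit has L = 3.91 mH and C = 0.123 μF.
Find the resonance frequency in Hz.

Step 1 — Resonance condition Im(Z)=0 gives ω₀ = 1/√(LC).
Step 2 — ω₀ = 1/√(0.00391·1.23e-07) = 4.56e+04 rad/s.
Step 3 — f₀ = ω₀/(2π) = 7257 Hz.

f₀ = 7257 Hz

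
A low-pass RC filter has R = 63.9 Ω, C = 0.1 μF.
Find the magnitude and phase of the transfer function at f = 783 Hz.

Step 1 — Angular frequency: ω = 2π·783 = 4920 rad/s.
Step 2 — Transfer function: H(jω) = 1/(1 + jωRC).
Step 3 — Denominator: 1 + jωRC = 1 + j·4920·63.9·1e-07 = 1 + j0.03144.
Step 4 — H = 0.999 - j0.03141.
Step 5 — Magnitude: |H| = 0.9995 (-0.0 dB); phase: φ = -1.8°.

|H| = 0.9995 (-0.0 dB), φ = -1.8°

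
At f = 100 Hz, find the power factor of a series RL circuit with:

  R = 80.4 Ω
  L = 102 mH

Step 1 — Angular frequency: ω = 2π·f = 2π·100 = 628.3 rad/s.
Step 2 — Component impedances:
  R: Z = R = 80.4 Ω
  L: Z = jωL = j·628.3·0.102 = 0 + j64.09 Ω
Step 3 — Series combination: Z_total = R + L = 80.4 + j64.09 Ω = 102.8∠38.6° Ω.
Step 4 — Power factor: PF = cos(φ) = Re(Z)/|Z| = 80.4/102.818 = 0.782.
Step 5 — Type: Im(Z) = 64.09 ⇒ lagging (phase φ = 38.6°).

PF = 0.782 (lagging, φ = 38.6°)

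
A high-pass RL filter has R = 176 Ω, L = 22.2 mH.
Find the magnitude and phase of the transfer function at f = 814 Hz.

Step 1 — Angular frequency: ω = 2π·814 = 5115 rad/s.
Step 2 — Transfer function: H(jω) = jωL/(R + jωL).
Step 3 — Numerator jωL = j·113.5; denominator R + jωL = 176 + j113.5.
Step 4 — H = 0.2939 + j0.4555.
Step 5 — Magnitude: |H| = 0.5421 (-5.3 dB); phase: φ = 57.2°.

|H| = 0.5421 (-5.3 dB), φ = 57.2°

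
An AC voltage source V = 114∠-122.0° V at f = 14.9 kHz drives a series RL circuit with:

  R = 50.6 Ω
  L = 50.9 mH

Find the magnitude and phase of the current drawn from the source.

Step 1 — Angular frequency: ω = 2π·f = 2π·1.49e+04 = 9.362e+04 rad/s.
Step 2 — Component impedances:
  R: Z = R = 50.6 Ω
  L: Z = jωL = j·9.362e+04·0.0509 = 0 + j4765 Ω
Step 3 — Series combination: Z_total = R + L = 50.6 + j4765 Ω = 4765∠89.4° Ω.
Step 4 — Source phasor: V = 114∠-122.0° V = -60.41 - j96.68 V.
Step 5 — Ohm's law: I = V / Z_total = (-60.41 - j96.68) / (50.6 + j4765) = -0.02042 + j0.01246 A.
Step 6 — Convert to polar: |I| = 0.02392 A, ∠I = 148.6°.

I = 0.02392∠148.6° A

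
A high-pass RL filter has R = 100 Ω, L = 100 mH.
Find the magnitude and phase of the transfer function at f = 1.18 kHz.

Step 1 — Angular frequency: ω = 2π·1180 = 7414 rad/s.
Step 2 — Transfer function: H(jω) = jωL/(R + jωL).
Step 3 — Numerator jωL = j·741.4; denominator R + jωL = 100 + j741.4.
Step 4 — H = 0.9821 + j0.1325.
Step 5 — Magnitude: |H| = 0.991 (-0.1 dB); phase: φ = 7.7°.

|H| = 0.991 (-0.1 dB), φ = 7.7°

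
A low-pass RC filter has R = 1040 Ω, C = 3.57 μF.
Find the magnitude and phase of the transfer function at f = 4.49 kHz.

Step 1 — Angular frequency: ω = 2π·4490 = 2.821e+04 rad/s.
Step 2 — Transfer function: H(jω) = 1/(1 + jωRC).
Step 3 — Denominator: 1 + jωRC = 1 + j·2.821e+04·1040·3.57e-06 = 1 + j104.7.
Step 4 — H = 9.114e-05 - j0.009546.
Step 5 — Magnitude: |H| = 0.009547 (-40.4 dB); phase: φ = -89.5°.

|H| = 0.009547 (-40.4 dB), φ = -89.5°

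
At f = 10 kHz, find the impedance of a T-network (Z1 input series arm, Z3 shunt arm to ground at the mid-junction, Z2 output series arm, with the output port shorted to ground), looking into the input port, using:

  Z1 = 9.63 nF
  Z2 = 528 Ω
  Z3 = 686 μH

Step 1 — Angular frequency: ω = 2π·f = 2π·1e+04 = 6.283e+04 rad/s.
Step 2 — Component impedances:
  Z1: Z = 1/(jωC) = -j/(ω·C) = 0 - j1653 Ω
  Z2: Z = R = 528 Ω
  Z3: Z = jωL = j·6.283e+04·0.000686 = 0 + j43.1 Ω
Step 3 — With the output port shorted to ground, the output series arm Z2 runs from the junction to ground; the shunt arm Z3 also runs from the junction to ground. They appear in parallel: Z3 || Z2 = 3.495 + j42.82 Ω.
Step 4 — Series with input arm Z1: Z_in = Z1 + (Z3 || Z2) = 3.495 - j1610 Ω = 1610∠-89.9° Ω.

Z = 3.495 - j1610 Ω = 1610∠-89.9° Ω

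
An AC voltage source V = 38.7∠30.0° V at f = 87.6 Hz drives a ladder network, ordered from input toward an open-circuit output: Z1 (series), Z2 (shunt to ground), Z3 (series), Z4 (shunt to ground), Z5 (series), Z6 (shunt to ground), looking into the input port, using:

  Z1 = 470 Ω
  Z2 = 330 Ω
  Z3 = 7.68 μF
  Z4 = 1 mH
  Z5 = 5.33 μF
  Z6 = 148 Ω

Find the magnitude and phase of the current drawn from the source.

Step 1 — Angular frequency: ω = 2π·f = 2π·87.6 = 550.4 rad/s.
Step 2 — Component impedances:
  Z1: Z = R = 470 Ω
  Z2: Z = R = 330 Ω
  Z3: Z = 1/(jωC) = -j/(ω·C) = 0 - j236.6 Ω
  Z4: Z = jωL = j·550.4·0.001 = 0 + j0.5504 Ω
  Z5: Z = 1/(jωC) = -j/(ω·C) = 0 - j340.9 Ω
  Z6: Z = R = 148 Ω
Step 3 — Ladder network (open output): work backward from the far end, alternating series and parallel combinations. Z_in = 581.7 - j156.1 Ω = 602.3∠-15.0° Ω.
Step 4 — Source phasor: V = 38.7∠30.0° V = 33.52 + j19.35 V.
Step 5 — Ohm's law: I = V / Z_total = (33.52 + j19.35) / (581.7 - j156.1) = 0.04542 + j0.04546 A.
Step 6 — Convert to polar: |I| = 0.06426 A, ∠I = 45.0°.

I = 0.06426∠45.0° A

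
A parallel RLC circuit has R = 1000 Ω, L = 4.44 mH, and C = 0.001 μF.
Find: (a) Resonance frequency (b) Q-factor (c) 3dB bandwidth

Step 1 — Resonance: ω₀ = 1/√(LC) = 1/√(0.00444·1e-09) = 4.746e+05 rad/s.
Step 2 — f₀ = ω₀/(2π) = 7.553e+04 Hz.
Step 3 — Parallel Q: Q = R/(ω₀L) = 1000/(4.746e+05·0.00444) = 0.4746.
Step 4 — Bandwidth: Δω = ω₀/Q = 1e+06 rad/s; BW = Δω/(2π) = 1.592e+05 Hz.

(a) f₀ = 7.553e+04 Hz  (b) Q = 0.4746  (c) BW = 1.592e+05 Hz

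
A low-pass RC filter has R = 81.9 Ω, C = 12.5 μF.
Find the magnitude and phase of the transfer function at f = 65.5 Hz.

Step 1 — Angular frequency: ω = 2π·65.5 = 411.5 rad/s.
Step 2 — Transfer function: H(jω) = 1/(1 + jωRC).
Step 3 — Denominator: 1 + jωRC = 1 + j·411.5·81.9·1.25e-05 = 1 + j0.4213.
Step 4 — H = 0.8492 - j0.3578.
Step 5 — Magnitude: |H| = 0.9215 (-0.7 dB); phase: φ = -22.8°.

|H| = 0.9215 (-0.7 dB), φ = -22.8°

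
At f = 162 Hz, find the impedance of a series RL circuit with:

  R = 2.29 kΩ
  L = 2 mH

Step 1 — Angular frequency: ω = 2π·f = 2π·162 = 1018 rad/s.
Step 2 — Component impedances:
  R: Z = R = 2290 Ω
  L: Z = jωL = j·1018·0.002 = 0 + j2.036 Ω
Step 3 — Series combination: Z_total = R + L = 2290 + j2.036 Ω = 2290∠0.1° Ω.

Z = 2290 + j2.036 Ω = 2290∠0.1° Ω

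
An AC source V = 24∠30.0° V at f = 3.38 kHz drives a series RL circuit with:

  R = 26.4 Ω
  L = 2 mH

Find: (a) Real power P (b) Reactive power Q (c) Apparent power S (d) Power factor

Step 1 — Angular frequency: ω = 2π·f = 2π·3380 = 2.124e+04 rad/s.
Step 2 — Component impedances:
  R: Z = R = 26.4 Ω
  L: Z = jωL = j·2.124e+04·0.002 = 0 + j42.47 Ω
Step 3 — Series combination: Z_total = R + L = 26.4 + j42.47 Ω = 50.01∠58.1° Ω.
Step 4 — Source phasor: V = 24∠30.0° V = 20.78 + j12 V.
Step 5 — Current: I = V / Z = 0.4232 - j0.2263 A = 0.4799∠-28.1° A.
Step 6 — Complex power: S = V·I* = 6.08 + j9.782 VA.
Step 7 — Real power: P = Re(S) = 6.08 W.
Step 8 — Reactive power: Q = Im(S) = 9.782 VAR.
Step 9 — Apparent power: |S| = 11.52 VA.
Step 10 — Power factor: PF = P/|S| = 0.5279 (lagging).

(a) P = 6.08 W  (b) Q = 9.782 VAR  (c) S = 11.52 VA  (d) PF = 0.5279 (lagging)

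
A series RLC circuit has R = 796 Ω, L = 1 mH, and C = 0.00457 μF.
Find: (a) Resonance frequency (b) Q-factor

Step 1 — Resonance condition Im(Z)=0 gives ω₀ = 1/√(LC).
Step 2 — ω₀ = 1/√(0.001·4.57e-09) = 4.678e+05 rad/s.
Step 3 — f₀ = ω₀/(2π) = 7.445e+04 Hz.
Step 4 — Series Q: Q = ω₀L/R = 4.678e+05·0.001/796 = 0.5877.

(a) f₀ = 7.445e+04 Hz  (b) Q = 0.5877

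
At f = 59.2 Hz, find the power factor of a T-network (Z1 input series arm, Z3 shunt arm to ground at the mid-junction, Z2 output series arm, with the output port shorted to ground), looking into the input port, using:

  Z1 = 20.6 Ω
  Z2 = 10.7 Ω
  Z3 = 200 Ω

Step 1 — Angular frequency: ω = 2π·f = 2π·59.2 = 372 rad/s.
Step 2 — Component impedances:
  Z1: Z = R = 20.6 Ω
  Z2: Z = R = 10.7 Ω
  Z3: Z = R = 200 Ω
Step 3 — With the output port shorted to ground, the output series arm Z2 runs from the junction to ground; the shunt arm Z3 also runs from the junction to ground. They appear in parallel: Z3 || Z2 = 10.16 Ω.
Step 4 — Series with input arm Z1: Z_in = Z1 + (Z3 || Z2) = 30.76 Ω = 30.76∠0.0° Ω.
Step 5 — Power factor: PF = cos(φ) = Re(Z)/|Z| = 30.76/30.76 = 1.
Step 6 — Type: Im(Z) = 0 ⇒ unity (phase φ = 0.0°).

PF = 1 (unity, φ = 0.0°)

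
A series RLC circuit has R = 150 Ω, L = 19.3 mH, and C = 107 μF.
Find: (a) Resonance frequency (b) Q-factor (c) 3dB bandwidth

Step 1 — Resonance condition Im(Z)=0 gives ω₀ = 1/√(LC).
Step 2 — ω₀ = 1/√(0.0193·0.000107) = 695.9 rad/s.
Step 3 — f₀ = ω₀/(2π) = 110.8 Hz.
Step 4 — Series Q: Q = ω₀L/R = 695.9·0.0193/150 = 0.08954.
Step 5 — 3dB bandwidth: Δω = ω₀/Q = 7772 rad/s; BW = Δω/(2π) = 1237 Hz.

(a) f₀ = 110.8 Hz  (b) Q = 0.08954  (c) BW = 1237 Hz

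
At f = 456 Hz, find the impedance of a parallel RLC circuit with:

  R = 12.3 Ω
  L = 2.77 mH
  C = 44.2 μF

Step 1 — Angular frequency: ω = 2π·f = 2π·456 = 2865 rad/s.
Step 2 — Component impedances:
  R: Z = R = 12.3 Ω
  L: Z = jωL = j·2865·0.00277 = 0 + j7.936 Ω
  C: Z = 1/(jωC) = -j/(ω·C) = 0 - j7.896 Ω
Step 3 — Parallel combination: 1/Z_total = 1/R + 1/L + 1/C; Z_total = 12.3 - j0.09643 Ω = 12.3∠-0.4° Ω.

Z = 12.3 - j0.09643 Ω = 12.3∠-0.4° Ω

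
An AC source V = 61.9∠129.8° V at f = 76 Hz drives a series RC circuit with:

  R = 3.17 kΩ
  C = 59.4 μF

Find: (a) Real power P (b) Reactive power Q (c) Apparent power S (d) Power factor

Step 1 — Angular frequency: ω = 2π·f = 2π·76 = 477.5 rad/s.
Step 2 — Component impedances:
  R: Z = R = 3170 Ω
  C: Z = 1/(jωC) = -j/(ω·C) = 0 - j35.25 Ω
Step 3 — Series combination: Z_total = R + C = 3170 - j35.25 Ω = 3170∠-0.6° Ω.
Step 4 — Source phasor: V = 61.9∠129.8° V = -39.62 + j47.56 V.
Step 5 — Current: I = V / Z = -0.01266 + j0.01486 A = 0.01953∠130.4° A.
Step 6 — Complex power: S = V·I* = 1.209 - j0.01344 VA.
Step 7 — Real power: P = Re(S) = 1.209 W.
Step 8 — Reactive power: Q = Im(S) = -0.01344 VAR.
Step 9 — Apparent power: |S| = 1.209 VA.
Step 10 — Power factor: PF = P/|S| = 0.9999 (leading).

(a) P = 1.209 W  (b) Q = -0.01344 VAR  (c) S = 1.209 VA  (d) PF = 0.9999 (leading)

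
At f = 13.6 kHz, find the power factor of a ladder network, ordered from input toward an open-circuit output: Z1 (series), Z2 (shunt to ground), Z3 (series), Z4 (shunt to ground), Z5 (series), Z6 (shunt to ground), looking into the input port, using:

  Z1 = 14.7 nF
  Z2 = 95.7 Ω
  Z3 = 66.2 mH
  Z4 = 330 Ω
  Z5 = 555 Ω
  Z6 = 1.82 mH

Step 1 — Angular frequency: ω = 2π·f = 2π·1.36e+04 = 8.545e+04 rad/s.
Step 2 — Component impedances:
  Z1: Z = 1/(jωC) = -j/(ω·C) = 0 - j796.1 Ω
  Z2: Z = R = 95.7 Ω
  Z3: Z = jωL = j·8.545e+04·0.0662 = 0 + j5657 Ω
  Z4: Z = R = 330 Ω
  Z5: Z = R = 555 Ω
  Z6: Z = jωL = j·8.545e+04·0.00182 = 0 + j155.5 Ω
Step 3 — Ladder network (open output): work backward from the far end, alternating series and parallel combinations. Z_in = 95.61 - j794.5 Ω = 800.2∠-83.1° Ω.
Step 4 — Power factor: PF = cos(φ) = Re(Z)/|Z| = 95.61/800.2 = 0.1195.
Step 5 — Type: Im(Z) = -794.5 ⇒ leading (phase φ = -83.1°).

PF = 0.1195 (leading, φ = -83.1°)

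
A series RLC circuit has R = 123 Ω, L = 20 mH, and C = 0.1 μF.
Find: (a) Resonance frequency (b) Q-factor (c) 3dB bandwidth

Step 1 — Resonance: ω₀ = 1/√(LC) = 1/√(0.02·1e-07) = 2.236e+04 rad/s.
Step 2 — f₀ = ω₀/(2π) = 3559 Hz.
Step 3 — Series Q: Q = ω₀L/R = 2.236e+04·0.02/123 = 3.636.
Step 4 — Bandwidth: Δω = ω₀/Q = 6150 rad/s; BW = Δω/(2π) = 978.8 Hz.

(a) f₀ = 3559 Hz  (b) Q = 3.636  (c) BW = 978.8 Hz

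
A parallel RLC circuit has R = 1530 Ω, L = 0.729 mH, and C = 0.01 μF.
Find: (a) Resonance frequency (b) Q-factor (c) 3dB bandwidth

Step 1 — Resonance: ω₀ = 1/√(LC) = 1/√(0.000729·1e-08) = 3.704e+05 rad/s.
Step 2 — f₀ = ω₀/(2π) = 5.895e+04 Hz.
Step 3 — Parallel Q: Q = R/(ω₀L) = 1530/(3.704e+05·0.000729) = 5.667.
Step 4 — Bandwidth: Δω = ω₀/Q = 6.536e+04 rad/s; BW = Δω/(2π) = 1.04e+04 Hz.

(a) f₀ = 5.895e+04 Hz  (b) Q = 5.667  (c) BW = 1.04e+04 Hz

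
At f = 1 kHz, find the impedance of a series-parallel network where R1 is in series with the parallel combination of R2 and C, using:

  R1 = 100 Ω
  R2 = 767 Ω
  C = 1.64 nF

Step 1 — Angular frequency: ω = 2π·f = 2π·1000 = 6283 rad/s.
Step 2 — Component impedances:
  R1: Z = R = 100 Ω
  R2: Z = R = 767 Ω
  C: Z = 1/(jωC) = -j/(ω·C) = 0 - j9.705e+04 Ω
Step 3 — Parallel branch: R2 || C = 1/(1/R2 + 1/C) = 767 - j6.062 Ω.
Step 4 — Series with R1: Z_total = R1 + (R2 || C) = 867 - j6.062 Ω = 867∠-0.4° Ω.

Z = 867 - j6.062 Ω = 867∠-0.4° Ω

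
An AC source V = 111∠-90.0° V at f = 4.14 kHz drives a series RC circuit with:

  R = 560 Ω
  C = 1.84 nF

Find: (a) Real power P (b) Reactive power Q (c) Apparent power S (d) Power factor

Step 1 — Angular frequency: ω = 2π·f = 2π·4140 = 2.601e+04 rad/s.
Step 2 — Component impedances:
  R: Z = R = 560 Ω
  C: Z = 1/(jωC) = -j/(ω·C) = 0 - j2.089e+04 Ω
Step 3 — Series combination: Z_total = R + C = 560 - j2.089e+04 Ω = 2.09e+04∠-88.5° Ω.
Step 4 — Source phasor: V = 111∠-90.0° V = 0 - j111 V.
Step 5 — Current: I = V / Z = 0.005309 - j0.0001423 A = 0.005311∠-1.5° A.
Step 6 — Complex power: S = V·I* = 0.01579 - j0.5893 VA.
Step 7 — Real power: P = Re(S) = 0.01579 W.
Step 8 — Reactive power: Q = Im(S) = -0.5893 VAR.
Step 9 — Apparent power: |S| = 0.5895 VA.
Step 10 — Power factor: PF = P/|S| = 0.02679 (leading).

(a) P = 0.01579 W  (b) Q = -0.5893 VAR  (c) S = 0.5895 VA  (d) PF = 0.02679 (leading)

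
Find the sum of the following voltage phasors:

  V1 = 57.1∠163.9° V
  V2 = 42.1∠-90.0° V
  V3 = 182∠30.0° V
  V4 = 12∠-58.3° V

Step 1 — Convert each phasor to rectangular form:
  V1 = 57.1·(cos(163.9°) + j·sin(163.9°)) = -54.86 + j15.83 V
  V2 = 42.1·(cos(-90.0°) + j·sin(-90.0°)) = 0 - j42.1 V
  V3 = 182·(cos(30.0°) + j·sin(30.0°)) = 157.6 + j91 V
  V4 = 12·(cos(-58.3°) + j·sin(-58.3°)) = 6.306 - j10.21 V
Step 2 — Sum components: V_total = 109.1 + j54.52 V.
Step 3 — Convert to polar: |V_total| = 121.9 V, ∠V_total = 26.6°.

V_total = 121.9∠26.6° V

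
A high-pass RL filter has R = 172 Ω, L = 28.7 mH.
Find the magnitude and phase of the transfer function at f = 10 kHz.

Step 1 — Angular frequency: ω = 2π·1e+04 = 6.283e+04 rad/s.
Step 2 — Transfer function: H(jω) = jωL/(R + jωL).
Step 3 — Numerator jωL = j·1803; denominator R + jωL = 172 + j1803.
Step 4 — H = 0.991 + j0.09452.
Step 5 — Magnitude: |H| = 0.9955 (-0.0 dB); phase: φ = 5.4°.

|H| = 0.9955 (-0.0 dB), φ = 5.4°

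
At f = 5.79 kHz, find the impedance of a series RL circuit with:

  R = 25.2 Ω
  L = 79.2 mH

Step 1 — Angular frequency: ω = 2π·f = 2π·5790 = 3.638e+04 rad/s.
Step 2 — Component impedances:
  R: Z = R = 25.2 Ω
  L: Z = jωL = j·3.638e+04·0.0792 = 0 + j2881 Ω
Step 3 — Series combination: Z_total = R + L = 25.2 + j2881 Ω = 2881∠89.5° Ω.

Z = 25.2 + j2881 Ω = 2881∠89.5° Ω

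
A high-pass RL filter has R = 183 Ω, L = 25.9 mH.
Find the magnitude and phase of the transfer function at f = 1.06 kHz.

Step 1 — Angular frequency: ω = 2π·1060 = 6660 rad/s.
Step 2 — Transfer function: H(jω) = jωL/(R + jωL).
Step 3 — Numerator jωL = j·172.5; denominator R + jωL = 183 + j172.5.
Step 4 — H = 0.4705 + j0.4991.
Step 5 — Magnitude: |H| = 0.6859 (-3.3 dB); phase: φ = 46.7°.

|H| = 0.6859 (-3.3 dB), φ = 46.7°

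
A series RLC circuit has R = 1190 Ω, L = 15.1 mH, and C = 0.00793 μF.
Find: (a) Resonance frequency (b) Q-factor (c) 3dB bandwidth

Step 1 — Resonance: ω₀ = 1/√(LC) = 1/√(0.0151·7.93e-09) = 9.139e+04 rad/s.
Step 2 — f₀ = ω₀/(2π) = 1.454e+04 Hz.
Step 3 — Series Q: Q = ω₀L/R = 9.139e+04·0.0151/1190 = 1.16.
Step 4 — Bandwidth: Δω = ω₀/Q = 7.881e+04 rad/s; BW = Δω/(2π) = 1.254e+04 Hz.

(a) f₀ = 1.454e+04 Hz  (b) Q = 1.16  (c) BW = 1.254e+04 Hz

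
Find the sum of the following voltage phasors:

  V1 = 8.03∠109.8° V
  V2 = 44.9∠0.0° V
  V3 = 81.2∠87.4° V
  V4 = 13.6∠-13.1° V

Step 1 — Convert each phasor to rectangular form:
  V1 = 8.03·(cos(109.8°) + j·sin(109.8°)) = -2.72 + j7.555 V
  V2 = 44.9·(cos(0.0°) + j·sin(0.0°)) = 44.9 V
  V3 = 81.2·(cos(87.4°) + j·sin(87.4°)) = 3.683 + j81.12 V
  V4 = 13.6·(cos(-13.1°) + j·sin(-13.1°)) = 13.25 - j3.082 V
Step 2 — Sum components: V_total = 59.11 + j85.59 V.
Step 3 — Convert to polar: |V_total| = 104 V, ∠V_total = 55.4°.

V_total = 104∠55.4° V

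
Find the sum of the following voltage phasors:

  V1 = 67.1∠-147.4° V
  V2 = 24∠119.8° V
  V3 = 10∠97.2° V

Step 1 — Convert each phasor to rectangular form:
  V1 = 67.1·(cos(-147.4°) + j·sin(-147.4°)) = -56.53 - j36.15 V
  V2 = 24·(cos(119.8°) + j·sin(119.8°)) = -11.93 + j20.83 V
  V3 = 10·(cos(97.2°) + j·sin(97.2°)) = -1.253 + j9.921 V
Step 2 — Sum components: V_total = -69.71 - j5.404 V.
Step 3 — Convert to polar: |V_total| = 69.92 V, ∠V_total = -175.6°.

V_total = 69.92∠-175.6° V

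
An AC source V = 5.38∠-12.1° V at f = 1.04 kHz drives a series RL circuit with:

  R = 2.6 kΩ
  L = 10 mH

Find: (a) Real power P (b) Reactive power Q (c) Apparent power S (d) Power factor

Step 1 — Angular frequency: ω = 2π·f = 2π·1040 = 6535 rad/s.
Step 2 — Component impedances:
  R: Z = R = 2600 Ω
  L: Z = jωL = j·6535·0.01 = 0 + j65.35 Ω
Step 3 — Series combination: Z_total = R + L = 2600 + j65.35 Ω = 2601∠1.4° Ω.
Step 4 — Source phasor: V = 5.38∠-12.1° V = 5.26 - j1.128 V.
Step 5 — Current: I = V / Z = 0.002011 - j0.0004843 A = 0.002069∠-13.5° A.
Step 6 — Complex power: S = V·I* = 0.01113 + j0.0002796 VA.
Step 7 — Real power: P = Re(S) = 0.01113 W.
Step 8 — Reactive power: Q = Im(S) = 0.0002796 VAR.
Step 9 — Apparent power: |S| = 0.01113 VA.
Step 10 — Power factor: PF = P/|S| = 0.9997 (lagging).

(a) P = 0.01113 W  (b) Q = 0.0002796 VAR  (c) S = 0.01113 VA  (d) PF = 0.9997 (lagging)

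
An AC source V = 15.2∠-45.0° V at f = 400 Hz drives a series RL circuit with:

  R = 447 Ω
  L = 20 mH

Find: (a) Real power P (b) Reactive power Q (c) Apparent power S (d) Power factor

Step 1 — Angular frequency: ω = 2π·f = 2π·400 = 2513 rad/s.
Step 2 — Component impedances:
  R: Z = R = 447 Ω
  L: Z = jωL = j·2513·0.02 = 0 + j50.27 Ω
Step 3 — Series combination: Z_total = R + L = 447 + j50.27 Ω = 449.8∠6.4° Ω.
Step 4 — Source phasor: V = 15.2∠-45.0° V = 10.75 - j10.75 V.
Step 5 — Current: I = V / Z = 0.02107 - j0.02641 A = 0.03379∠-51.4° A.
Step 6 — Complex power: S = V·I* = 0.5104 + j0.0574 VA.
Step 7 — Real power: P = Re(S) = 0.5104 W.
Step 8 — Reactive power: Q = Im(S) = 0.0574 VAR.
Step 9 — Apparent power: |S| = 0.5136 VA.
Step 10 — Power factor: PF = P/|S| = 0.9937 (lagging).

(a) P = 0.5104 W  (b) Q = 0.0574 VAR  (c) S = 0.5136 VA  (d) PF = 0.9937 (lagging)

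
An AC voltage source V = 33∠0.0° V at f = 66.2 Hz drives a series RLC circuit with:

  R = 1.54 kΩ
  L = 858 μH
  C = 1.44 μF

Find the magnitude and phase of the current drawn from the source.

Step 1 — Angular frequency: ω = 2π·f = 2π·66.2 = 415.9 rad/s.
Step 2 — Component impedances:
  R: Z = R = 1540 Ω
  L: Z = jωL = j·415.9·0.000858 = 0 + j0.3569 Ω
  C: Z = 1/(jωC) = -j/(ω·C) = 0 - j1670 Ω
Step 3 — Series combination: Z_total = R + L + C = 1540 - j1669 Ω = 2271∠-47.3° Ω.
Step 4 — Source phasor: V = 33∠0.0° V = 33 V.
Step 5 — Ohm's law: I = V / Z_total = (33) / (1540 - j1669) = 0.009853 + j0.01068 A.
Step 6 — Convert to polar: |I| = 0.01453 A, ∠I = 47.3°.

I = 0.01453∠47.3° A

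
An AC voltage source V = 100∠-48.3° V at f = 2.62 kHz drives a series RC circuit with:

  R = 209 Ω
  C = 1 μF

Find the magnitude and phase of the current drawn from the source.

Step 1 — Angular frequency: ω = 2π·f = 2π·2620 = 1.646e+04 rad/s.
Step 2 — Component impedances:
  R: Z = R = 209 Ω
  C: Z = 1/(jωC) = -j/(ω·C) = 0 - j60.75 Ω
Step 3 — Series combination: Z_total = R + C = 209 - j60.75 Ω = 217.6∠-16.2° Ω.
Step 4 — Source phasor: V = 100∠-48.3° V = 66.52 - j74.66 V.
Step 5 — Ohm's law: I = V / Z_total = (66.52 - j74.66) / (209 - j60.75) = 0.3892 - j0.2441 A.
Step 6 — Convert to polar: |I| = 0.4595 A, ∠I = -32.1°.

I = 0.4595∠-32.1° A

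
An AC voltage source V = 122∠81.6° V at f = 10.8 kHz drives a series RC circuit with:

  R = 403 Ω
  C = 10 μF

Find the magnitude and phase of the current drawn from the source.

Step 1 — Angular frequency: ω = 2π·f = 2π·1.08e+04 = 6.786e+04 rad/s.
Step 2 — Component impedances:
  R: Z = R = 403 Ω
  C: Z = 1/(jωC) = -j/(ω·C) = 0 - j1.474 Ω
Step 3 — Series combination: Z_total = R + C = 403 - j1.474 Ω = 403∠-0.2° Ω.
Step 4 — Source phasor: V = 122∠81.6° V = 17.82 + j120.7 V.
Step 5 — Ohm's law: I = V / Z_total = (17.82 + j120.7) / (403 - j1.474) = 0.04313 + j0.2996 A.
Step 6 — Convert to polar: |I| = 0.3027 A, ∠I = 81.8°.

I = 0.3027∠81.8° A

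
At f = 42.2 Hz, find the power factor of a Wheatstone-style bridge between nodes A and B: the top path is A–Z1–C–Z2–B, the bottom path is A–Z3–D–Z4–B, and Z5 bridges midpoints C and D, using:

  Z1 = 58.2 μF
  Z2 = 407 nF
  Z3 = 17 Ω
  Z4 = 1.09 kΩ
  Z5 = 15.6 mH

Step 1 — Angular frequency: ω = 2π·f = 2π·42.2 = 265.2 rad/s.
Step 2 — Component impedances:
  Z1: Z = 1/(jωC) = -j/(ω·C) = 0 - j64.8 Ω
  Z2: Z = 1/(jωC) = -j/(ω·C) = 0 - j9266 Ω
  Z3: Z = R = 17 Ω
  Z4: Z = R = 1090 Ω
  Z5: Z = jωL = j·265.2·0.0156 = 0 + j4.136 Ω
Step 3 — Bridge requires nodal analysis (the Z5 bridge couples midpoints C and D, so the two paths cannot be reduced to a simple series/parallel combination). Setting node B to ground and injecting 1 A at node A, the 3-node admittance system at A, C, D solves to V_A = Z_AB = 1091 - j130.7 Ω = 1099∠-6.8° Ω.
Step 4 — Power factor: PF = cos(φ) = Re(Z)/|Z| = 1091/1098.8 = 0.9929.
Step 5 — Type: Im(Z) = -130.7 ⇒ leading (phase φ = -6.8°).

PF = 0.9929 (leading, φ = -6.8°)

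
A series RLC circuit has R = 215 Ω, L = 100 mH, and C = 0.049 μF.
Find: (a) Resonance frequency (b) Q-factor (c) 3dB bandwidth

Step 1 — Resonance condition Im(Z)=0 gives ω₀ = 1/√(LC).
Step 2 — ω₀ = 1/√(0.1·4.9e-08) = 1.429e+04 rad/s.
Step 3 — f₀ = ω₀/(2π) = 2274 Hz.
Step 4 — Series Q: Q = ω₀L/R = 1.429e+04·0.1/215 = 6.645.
Step 5 — 3dB bandwidth: Δω = ω₀/Q = 2150 rad/s; BW = Δω/(2π) = 342.2 Hz.

(a) f₀ = 2274 Hz  (b) Q = 6.645  (c) BW = 342.2 Hz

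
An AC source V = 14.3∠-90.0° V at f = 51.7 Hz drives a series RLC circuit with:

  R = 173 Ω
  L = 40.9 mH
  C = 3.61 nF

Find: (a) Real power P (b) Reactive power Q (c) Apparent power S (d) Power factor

Step 1 — Angular frequency: ω = 2π·f = 2π·51.7 = 324.8 rad/s.
Step 2 — Component impedances:
  R: Z = R = 173 Ω
  L: Z = jωL = j·324.8·0.0409 = 0 + j13.29 Ω
  C: Z = 1/(jωC) = -j/(ω·C) = 0 - j8.528e+05 Ω
Step 3 — Series combination: Z_total = R + L + C = 173 - j8.527e+05 Ω = 8.527e+05∠-90.0° Ω.
Step 4 — Source phasor: V = 14.3∠-90.0° V = 0 - j14.3 V.
Step 5 — Current: I = V / Z = 1.677e-05 - j3.402e-09 A = 1.677e-05∠-0.0° A.
Step 6 — Complex power: S = V·I* = 4.865e-08 - j0.0002398 VA.
Step 7 — Real power: P = Re(S) = 4.865e-08 W.
Step 8 — Reactive power: Q = Im(S) = -0.0002398 VAR.
Step 9 — Apparent power: |S| = 0.0002398 VA.
Step 10 — Power factor: PF = P/|S| = 0.0002029 (leading).

(a) P = 4.865e-08 W  (b) Q = -0.0002398 VAR  (c) S = 0.0002398 VA  (d) PF = 0.0002029 (leading)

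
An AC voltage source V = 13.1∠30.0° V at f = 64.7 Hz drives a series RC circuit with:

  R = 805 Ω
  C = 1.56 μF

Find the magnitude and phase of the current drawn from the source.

Step 1 — Angular frequency: ω = 2π·f = 2π·64.7 = 406.5 rad/s.
Step 2 — Component impedances:
  R: Z = R = 805 Ω
  C: Z = 1/(jωC) = -j/(ω·C) = 0 - j1577 Ω
Step 3 — Series combination: Z_total = R + C = 805 - j1577 Ω = 1770∠-63.0° Ω.
Step 4 — Source phasor: V = 13.1∠30.0° V = 11.34 + j6.55 V.
Step 5 — Ohm's law: I = V / Z_total = (11.34 + j6.55) / (805 - j1577) = -0.0003815 + j0.007389 A.
Step 6 — Convert to polar: |I| = 0.007399 A, ∠I = 93.0°.

I = 0.007399∠93.0° A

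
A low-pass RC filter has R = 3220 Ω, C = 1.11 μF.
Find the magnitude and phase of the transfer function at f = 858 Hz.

Step 1 — Angular frequency: ω = 2π·858 = 5391 rad/s.
Step 2 — Transfer function: H(jω) = 1/(1 + jωRC).
Step 3 — Denominator: 1 + jωRC = 1 + j·5391·3220·1.11e-06 = 1 + j19.27.
Step 4 — H = 0.002686 - j0.05176.
Step 5 — Magnitude: |H| = 0.05183 (-25.7 dB); phase: φ = -87.0°.

|H| = 0.05183 (-25.7 dB), φ = -87.0°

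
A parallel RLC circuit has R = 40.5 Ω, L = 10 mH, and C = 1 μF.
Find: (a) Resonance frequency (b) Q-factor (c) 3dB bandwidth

Step 1 — Resonance: ω₀ = 1/√(LC) = 1/√(0.01·1e-06) = 1e+04 rad/s.
Step 2 — f₀ = ω₀/(2π) = 1592 Hz.
Step 3 — Parallel Q: Q = R/(ω₀L) = 40.5/(1e+04·0.01) = 0.405.
Step 4 — Bandwidth: Δω = ω₀/Q = 2.469e+04 rad/s; BW = Δω/(2π) = 3930 Hz.

(a) f₀ = 1592 Hz  (b) Q = 0.405  (c) BW = 3930 Hz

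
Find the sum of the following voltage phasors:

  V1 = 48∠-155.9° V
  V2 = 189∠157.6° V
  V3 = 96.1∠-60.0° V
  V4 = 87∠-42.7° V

Step 1 — Convert each phasor to rectangular form:
  V1 = 48·(cos(-155.9°) + j·sin(-155.9°)) = -43.82 - j19.6 V
  V2 = 189·(cos(157.6°) + j·sin(157.6°)) = -174.7 + j72.02 V
  V3 = 96.1·(cos(-60.0°) + j·sin(-60.0°)) = 48.05 - j83.23 V
  V4 = 87·(cos(-42.7°) + j·sin(-42.7°)) = 63.94 - j59 V
Step 2 — Sum components: V_total = -106.6 - j89.8 V.
Step 3 — Convert to polar: |V_total| = 139.4 V, ∠V_total = -139.9°.

V_total = 139.4∠-139.9° V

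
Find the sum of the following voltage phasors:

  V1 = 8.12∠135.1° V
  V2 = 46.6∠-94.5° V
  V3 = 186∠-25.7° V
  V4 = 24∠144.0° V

Step 1 — Convert each phasor to rectangular form:
  V1 = 8.12·(cos(135.1°) + j·sin(135.1°)) = -5.752 + j5.732 V
  V2 = 46.6·(cos(-94.5°) + j·sin(-94.5°)) = -3.656 - j46.46 V
  V3 = 186·(cos(-25.7°) + j·sin(-25.7°)) = 167.6 - j80.66 V
  V4 = 24·(cos(144.0°) + j·sin(144.0°)) = -19.42 + j14.11 V
Step 2 — Sum components: V_total = 138.8 - j107.3 V.
Step 3 — Convert to polar: |V_total| = 175.4 V, ∠V_total = -37.7°.

V_total = 175.4∠-37.7° V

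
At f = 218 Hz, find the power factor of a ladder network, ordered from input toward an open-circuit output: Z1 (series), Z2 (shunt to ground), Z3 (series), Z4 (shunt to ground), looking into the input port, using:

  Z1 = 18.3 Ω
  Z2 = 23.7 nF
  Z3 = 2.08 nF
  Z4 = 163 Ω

Step 1 — Angular frequency: ω = 2π·f = 2π·218 = 1370 rad/s.
Step 2 — Component impedances:
  Z1: Z = R = 18.3 Ω
  Z2: Z = 1/(jωC) = -j/(ω·C) = 0 - j3.08e+04 Ω
  Z3: Z = 1/(jωC) = -j/(ω·C) = 0 - j3.51e+05 Ω
  Z4: Z = R = 163 Ω
Step 3 — Ladder network (open output): work backward from the far end, alternating series and parallel combinations. Z_in = 19.36 - j2.832e+04 Ω = 2.832e+04∠-90.0° Ω.
Step 4 — Power factor: PF = cos(φ) = Re(Z)/|Z| = 19.361/28319 = 0.0006837.
Step 5 — Type: Im(Z) = -2.832e+04 ⇒ leading (phase φ = -90.0°).

PF = 0.0006837 (leading, φ = -90.0°)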